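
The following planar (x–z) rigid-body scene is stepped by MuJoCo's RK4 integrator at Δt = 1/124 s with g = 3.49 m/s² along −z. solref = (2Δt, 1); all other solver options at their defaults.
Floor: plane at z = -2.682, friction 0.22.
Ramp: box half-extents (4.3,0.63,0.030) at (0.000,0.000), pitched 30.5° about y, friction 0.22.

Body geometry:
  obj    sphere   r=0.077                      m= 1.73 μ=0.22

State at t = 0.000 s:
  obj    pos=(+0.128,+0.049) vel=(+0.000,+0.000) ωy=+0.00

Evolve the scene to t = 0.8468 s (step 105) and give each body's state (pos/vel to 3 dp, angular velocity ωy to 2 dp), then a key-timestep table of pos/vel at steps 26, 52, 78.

State at t = 0.8468 s:
  obj    pos=(+0.519,-0.181) vel=(+0.923,-0.544) ωy=+13.91

Key-timestep trajectory:
   step    t(s)  obj.x    obj.z    obj.vx   obj.vz 
     26  0.2097   +0.152  +0.035  +0.229  -0.135
     52  0.4194   +0.224  -0.008  +0.457  -0.269
     78  0.6290   +0.344  -0.078  +0.686  -0.404


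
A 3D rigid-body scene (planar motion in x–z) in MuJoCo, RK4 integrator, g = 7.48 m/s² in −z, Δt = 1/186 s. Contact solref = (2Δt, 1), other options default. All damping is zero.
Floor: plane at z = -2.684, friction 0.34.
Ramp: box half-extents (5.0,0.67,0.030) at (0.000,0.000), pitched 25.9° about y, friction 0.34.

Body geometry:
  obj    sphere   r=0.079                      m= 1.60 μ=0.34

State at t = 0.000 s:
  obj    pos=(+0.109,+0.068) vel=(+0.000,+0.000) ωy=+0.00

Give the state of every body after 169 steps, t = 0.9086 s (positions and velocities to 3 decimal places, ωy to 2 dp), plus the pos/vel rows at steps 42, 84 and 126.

State at t = 0.9086 s:
  obj    pos=(+0.976,-0.353) vel=(+1.908,-0.926) ωy=+26.84

Key-timestep trajectory:
   step    t(s)  obj.x    obj.z    obj.vx   obj.vz 
     42  0.2258   +0.163  +0.042  +0.474  -0.230
     84  0.4516   +0.323  -0.036  +0.948  -0.460
    126  0.6774   +0.591  -0.166  +1.422  -0.691


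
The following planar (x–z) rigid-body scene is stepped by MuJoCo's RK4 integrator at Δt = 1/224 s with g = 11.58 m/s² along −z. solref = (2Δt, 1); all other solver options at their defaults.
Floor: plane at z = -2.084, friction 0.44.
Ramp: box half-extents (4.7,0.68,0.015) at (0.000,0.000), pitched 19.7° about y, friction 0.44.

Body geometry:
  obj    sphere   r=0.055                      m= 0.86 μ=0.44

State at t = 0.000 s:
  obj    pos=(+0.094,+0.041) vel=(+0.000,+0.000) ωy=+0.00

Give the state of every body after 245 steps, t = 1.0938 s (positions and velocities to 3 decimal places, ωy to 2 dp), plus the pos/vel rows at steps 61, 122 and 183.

State at t = 1.0938 s:
  obj    pos=(+1.664,-0.522) vel=(+2.871,-1.028) ωy=+55.44

Key-timestep trajectory:
   step    t(s)  obj.x    obj.z    obj.vx   obj.vz 
     61  0.2723   +0.191  +0.006  +0.715  -0.256
    122  0.5446   +0.483  -0.099  +1.430  -0.512
    183  0.8170   +0.970  -0.273  +2.145  -0.768


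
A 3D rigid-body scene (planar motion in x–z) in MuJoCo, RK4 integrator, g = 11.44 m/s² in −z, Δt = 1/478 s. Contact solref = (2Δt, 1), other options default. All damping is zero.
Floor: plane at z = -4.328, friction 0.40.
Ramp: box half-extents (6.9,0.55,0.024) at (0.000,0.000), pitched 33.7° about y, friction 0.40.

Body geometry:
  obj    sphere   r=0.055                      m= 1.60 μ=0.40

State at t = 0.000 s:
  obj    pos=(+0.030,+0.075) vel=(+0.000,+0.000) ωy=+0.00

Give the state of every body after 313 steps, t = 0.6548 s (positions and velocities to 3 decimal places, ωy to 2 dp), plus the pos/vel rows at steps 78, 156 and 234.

State at t = 0.6548 s:
  obj    pos=(+0.839,-0.464) vel=(+2.470,-1.647) ωy=+53.97

Key-timestep trajectory:
   step    t(s)  obj.x    obj.z    obj.vx   obj.vz 
     78  0.1632   +0.080  +0.041  +0.616  -0.411
    156  0.3264   +0.231  -0.059  +1.231  -0.821
    234  0.4895   +0.482  -0.227  +1.847  -1.232


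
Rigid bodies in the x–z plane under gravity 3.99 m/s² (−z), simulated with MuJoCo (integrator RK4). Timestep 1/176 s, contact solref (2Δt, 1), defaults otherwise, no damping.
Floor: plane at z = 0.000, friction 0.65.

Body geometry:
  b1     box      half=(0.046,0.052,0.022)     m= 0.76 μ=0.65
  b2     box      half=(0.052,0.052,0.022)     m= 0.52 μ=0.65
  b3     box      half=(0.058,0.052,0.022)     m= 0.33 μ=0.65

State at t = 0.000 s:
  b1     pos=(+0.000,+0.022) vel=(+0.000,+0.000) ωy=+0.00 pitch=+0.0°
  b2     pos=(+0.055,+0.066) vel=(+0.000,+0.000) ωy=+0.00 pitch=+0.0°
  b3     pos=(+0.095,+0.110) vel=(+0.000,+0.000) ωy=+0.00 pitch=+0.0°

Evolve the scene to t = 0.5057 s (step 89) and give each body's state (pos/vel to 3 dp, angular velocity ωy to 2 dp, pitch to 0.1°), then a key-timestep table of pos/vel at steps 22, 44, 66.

State at t = 0.5057 s:
  b1     pos=(+0.000,+0.022) vel=(+0.000,+0.000) ωy=+0.00 pitch=+0.0°
  b2     pos=(+0.068,+0.053) vel=(-0.001,+0.002) ωy=-0.03 pitch=+46.2°
  b3     pos=(+0.130,+0.056) vel=(+0.000,+0.000) ωy=+0.00 pitch=+43.2°

Key-timestep trajectory:
   step    t(s)  b1.x    b1.z    b1.vx   b1.vz   b2.x    b2.z    b2.vx   b2.vz   b3.x    b3.z    b3.vx   b3.vz 
     22  0.1250   +0.000  +0.022  +0.000  +0.000   +0.059  +0.064  +0.064  -0.046   +0.107  +0.099  +0.179  -0.201
     44  0.2500   +0.000  +0.022  +0.000  +0.000   +0.070  +0.052  +0.070  +0.044   +0.132  +0.054  +0.054  +0.008
     66  0.3750   +0.000  +0.022  +0.000  +0.000   +0.071  +0.054  -0.048  -0.015   +0.132  +0.057  -0.032  -0.014


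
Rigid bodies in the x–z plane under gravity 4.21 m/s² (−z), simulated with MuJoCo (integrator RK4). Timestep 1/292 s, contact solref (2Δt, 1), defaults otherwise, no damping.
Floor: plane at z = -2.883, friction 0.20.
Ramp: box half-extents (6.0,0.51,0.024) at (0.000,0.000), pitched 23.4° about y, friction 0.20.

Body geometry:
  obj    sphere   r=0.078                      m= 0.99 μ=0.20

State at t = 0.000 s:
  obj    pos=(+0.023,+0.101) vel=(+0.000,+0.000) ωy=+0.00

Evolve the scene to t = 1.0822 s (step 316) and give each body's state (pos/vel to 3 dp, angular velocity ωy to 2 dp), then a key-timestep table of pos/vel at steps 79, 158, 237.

State at t = 1.0822 s:
  obj    pos=(+0.665,-0.177) vel=(+1.186,-0.513) ωy=+16.57

Key-timestep trajectory:
   step    t(s)  obj.x    obj.z    obj.vx   obj.vz 
     79  0.2705   +0.063  +0.084  +0.297  -0.128
    158  0.5411   +0.184  +0.032  +0.593  -0.257
    237  0.8116   +0.384  -0.055  +0.890  -0.385


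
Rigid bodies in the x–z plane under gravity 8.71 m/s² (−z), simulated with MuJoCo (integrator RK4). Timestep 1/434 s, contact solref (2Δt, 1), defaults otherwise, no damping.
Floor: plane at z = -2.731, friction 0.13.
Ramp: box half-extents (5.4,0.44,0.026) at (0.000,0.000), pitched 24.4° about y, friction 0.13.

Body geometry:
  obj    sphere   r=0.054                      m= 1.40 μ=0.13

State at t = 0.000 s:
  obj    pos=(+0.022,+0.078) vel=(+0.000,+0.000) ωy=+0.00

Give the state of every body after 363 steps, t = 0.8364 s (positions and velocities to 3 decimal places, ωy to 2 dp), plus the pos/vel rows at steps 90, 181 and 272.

State at t = 0.8364 s:
  obj    pos=(+0.841,-0.294) vel=(+1.958,-0.888) ωy=+39.80

Key-timestep trajectory:
   step    t(s)  obj.x    obj.z    obj.vx   obj.vz 
     90  0.2074   +0.072  +0.055  +0.486  -0.219
    181  0.4171   +0.226  -0.015  +0.976  -0.443
    272  0.6267   +0.482  -0.131  +1.467  -0.665


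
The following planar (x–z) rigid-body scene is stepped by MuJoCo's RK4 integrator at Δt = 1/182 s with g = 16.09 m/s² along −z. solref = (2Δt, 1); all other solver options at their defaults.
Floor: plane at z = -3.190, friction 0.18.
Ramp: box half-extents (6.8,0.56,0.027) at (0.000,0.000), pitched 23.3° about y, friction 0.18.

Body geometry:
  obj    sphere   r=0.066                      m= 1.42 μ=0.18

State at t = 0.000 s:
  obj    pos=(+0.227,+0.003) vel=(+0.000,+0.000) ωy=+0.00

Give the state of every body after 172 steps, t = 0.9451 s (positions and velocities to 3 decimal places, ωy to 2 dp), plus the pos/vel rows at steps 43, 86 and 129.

State at t = 0.9451 s:
  obj    pos=(+2.092,-0.800) vel=(+3.946,-1.699) ωy=+65.07

Key-timestep trajectory:
   step    t(s)  obj.x    obj.z    obj.vx   obj.vz 
     43  0.2363   +0.344  -0.047  +0.987  -0.425
     86  0.4725   +0.693  -0.197  +1.973  -0.850
    129  0.7088   +1.276  -0.448  +2.960  -1.275


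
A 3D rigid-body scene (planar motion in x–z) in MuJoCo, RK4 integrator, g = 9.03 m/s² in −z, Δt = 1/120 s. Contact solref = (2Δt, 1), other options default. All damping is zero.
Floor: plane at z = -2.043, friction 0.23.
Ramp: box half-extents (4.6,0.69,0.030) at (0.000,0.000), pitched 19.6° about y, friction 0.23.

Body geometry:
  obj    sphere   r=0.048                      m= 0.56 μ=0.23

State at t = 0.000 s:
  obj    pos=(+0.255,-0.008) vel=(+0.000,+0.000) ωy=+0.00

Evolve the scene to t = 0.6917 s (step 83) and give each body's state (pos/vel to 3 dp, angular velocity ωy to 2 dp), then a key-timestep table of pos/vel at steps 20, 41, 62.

State at t = 0.6917 s:
  obj    pos=(+0.743,-0.182) vel=(+1.410,-0.502) ωy=+31.17

Key-timestep trajectory:
   step    t(s)  obj.x    obj.z    obj.vx   obj.vz 
     20  0.1667   +0.283  -0.018  +0.340  -0.121
     41  0.3417   +0.374  -0.050  +0.697  -0.248
     62  0.5167   +0.527  -0.105  +1.053  -0.375


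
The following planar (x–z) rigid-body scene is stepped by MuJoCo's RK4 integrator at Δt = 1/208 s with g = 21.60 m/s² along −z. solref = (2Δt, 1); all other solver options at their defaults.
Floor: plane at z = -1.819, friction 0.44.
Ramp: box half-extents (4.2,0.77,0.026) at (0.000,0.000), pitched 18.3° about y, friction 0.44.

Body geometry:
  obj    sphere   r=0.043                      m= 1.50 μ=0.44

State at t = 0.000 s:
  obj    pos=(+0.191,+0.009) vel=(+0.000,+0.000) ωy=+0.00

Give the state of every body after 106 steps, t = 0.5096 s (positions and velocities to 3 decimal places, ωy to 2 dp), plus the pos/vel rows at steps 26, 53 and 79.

State at t = 0.5096 s:
  obj    pos=(+0.788,-0.188) vel=(+2.344,-0.775) ωy=+57.40

Key-timestep trajectory:
   step    t(s)  obj.x    obj.z    obj.vx   obj.vz 
     26  0.1250   +0.227  -0.002  +0.575  -0.190
     53  0.2548   +0.340  -0.040  +1.172  -0.388
     79  0.3798   +0.523  -0.100  +1.747  -0.578


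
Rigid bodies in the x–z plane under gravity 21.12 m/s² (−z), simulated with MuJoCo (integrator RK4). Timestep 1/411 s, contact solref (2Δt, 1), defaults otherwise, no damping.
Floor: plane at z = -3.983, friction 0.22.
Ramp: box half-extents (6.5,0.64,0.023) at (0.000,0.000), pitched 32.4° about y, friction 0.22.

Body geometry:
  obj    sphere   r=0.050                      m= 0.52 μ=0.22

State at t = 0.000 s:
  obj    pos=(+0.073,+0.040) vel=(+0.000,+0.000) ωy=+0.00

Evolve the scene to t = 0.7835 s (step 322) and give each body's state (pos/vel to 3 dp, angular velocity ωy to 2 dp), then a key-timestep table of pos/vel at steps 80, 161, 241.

State at t = 0.7835 s:
  obj    pos=(+2.168,-1.289) vel=(+5.347,-3.394) ωy=+126.64

Key-timestep trajectory:
   step    t(s)  obj.x    obj.z    obj.vx   obj.vz 
     80  0.1946   +0.202  -0.042  +1.329  -0.843
    161  0.3917   +0.597  -0.292  +2.674  -1.697
    241  0.5864   +1.247  -0.705  +4.002  -2.540


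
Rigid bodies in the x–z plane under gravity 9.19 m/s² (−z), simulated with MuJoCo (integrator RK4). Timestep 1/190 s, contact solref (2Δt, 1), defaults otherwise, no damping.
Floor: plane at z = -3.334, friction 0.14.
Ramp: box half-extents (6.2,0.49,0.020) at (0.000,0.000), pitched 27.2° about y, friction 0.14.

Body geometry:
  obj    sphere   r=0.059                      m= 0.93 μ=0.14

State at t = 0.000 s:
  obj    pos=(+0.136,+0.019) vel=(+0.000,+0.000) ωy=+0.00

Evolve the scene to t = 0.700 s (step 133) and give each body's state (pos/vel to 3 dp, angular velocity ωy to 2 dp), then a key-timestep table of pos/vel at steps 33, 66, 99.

State at t = 0.700 s:
  obj    pos=(+0.802,-0.323) vel=(+1.906,-0.969) ωy=+33.97

Key-timestep trajectory:
   step    t(s)  obj.x    obj.z    obj.vx   obj.vz 
     33  0.1737   +0.177  -0.002  +0.475  -0.237
     66  0.3474   +0.300  -0.065  +0.945  -0.484
     99  0.5211   +0.505  -0.171  +1.421  -0.717


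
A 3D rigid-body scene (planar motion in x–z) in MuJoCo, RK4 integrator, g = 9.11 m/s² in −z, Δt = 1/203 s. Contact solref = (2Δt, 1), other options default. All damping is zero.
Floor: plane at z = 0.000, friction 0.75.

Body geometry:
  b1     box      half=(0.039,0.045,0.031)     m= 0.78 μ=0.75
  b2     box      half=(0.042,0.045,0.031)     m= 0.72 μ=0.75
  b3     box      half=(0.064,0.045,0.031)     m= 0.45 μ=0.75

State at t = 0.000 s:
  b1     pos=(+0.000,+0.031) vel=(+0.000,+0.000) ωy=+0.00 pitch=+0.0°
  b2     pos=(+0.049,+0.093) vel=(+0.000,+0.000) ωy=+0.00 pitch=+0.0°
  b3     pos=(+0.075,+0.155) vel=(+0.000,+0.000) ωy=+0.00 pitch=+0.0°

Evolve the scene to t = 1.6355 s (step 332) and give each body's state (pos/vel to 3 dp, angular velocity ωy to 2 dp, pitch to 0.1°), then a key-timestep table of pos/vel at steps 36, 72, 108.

State at t = 1.6355 s:
  b1     pos=(+0.000,+0.031) vel=(+0.000,+0.000) ωy=+0.00 pitch=+0.0°
  b2     pos=(+0.088,+0.042) vel=(+0.000,+0.000) ωy=+0.00 pitch=+90.0°
  b3     pos=(+0.284,+0.031) vel=(+0.000,+0.000) ωy=+0.00 pitch=+180.0°

Key-timestep trajectory:
   step    t(s)  b1.x    b1.z    b1.vx   b1.vz   b2.x    b2.z    b2.vx   b2.vz   b3.x    b3.z    b3.vx   b3.vz 
     36  0.1773   +0.000  +0.031  +0.000  +0.000   +0.065  +0.081  +0.176  -0.239   +0.123  +0.117  +0.497  -0.666
     72  0.3547   +0.000  +0.031  +0.000  +0.000   +0.102  +0.049  +0.072  +0.024   +0.200  +0.069  +0.278  +0.096
    108  0.5320   +0.000  +0.031  +0.000  +0.000   +0.085  +0.043  -0.058  +0.086   +0.247  +0.065  +0.341  -0.161


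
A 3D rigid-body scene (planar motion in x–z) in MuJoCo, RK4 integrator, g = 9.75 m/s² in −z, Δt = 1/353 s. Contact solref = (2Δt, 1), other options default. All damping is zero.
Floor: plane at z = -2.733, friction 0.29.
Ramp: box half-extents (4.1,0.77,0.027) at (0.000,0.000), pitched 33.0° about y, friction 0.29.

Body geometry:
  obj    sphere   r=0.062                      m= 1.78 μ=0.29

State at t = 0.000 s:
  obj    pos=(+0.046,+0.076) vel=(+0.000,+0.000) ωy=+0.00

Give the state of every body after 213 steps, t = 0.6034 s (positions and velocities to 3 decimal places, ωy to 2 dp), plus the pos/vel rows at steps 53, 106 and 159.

State at t = 0.6034 s:
  obj    pos=(+0.625,-0.300) vel=(+1.920,-1.247) ωy=+36.91

Key-timestep trajectory:
   step    t(s)  obj.x    obj.z    obj.vx   obj.vz 
     53  0.1501   +0.082  +0.053  +0.478  -0.310
    106  0.3003   +0.190  -0.017  +0.955  -0.620
    159  0.4504   +0.369  -0.133  +1.433  -0.931


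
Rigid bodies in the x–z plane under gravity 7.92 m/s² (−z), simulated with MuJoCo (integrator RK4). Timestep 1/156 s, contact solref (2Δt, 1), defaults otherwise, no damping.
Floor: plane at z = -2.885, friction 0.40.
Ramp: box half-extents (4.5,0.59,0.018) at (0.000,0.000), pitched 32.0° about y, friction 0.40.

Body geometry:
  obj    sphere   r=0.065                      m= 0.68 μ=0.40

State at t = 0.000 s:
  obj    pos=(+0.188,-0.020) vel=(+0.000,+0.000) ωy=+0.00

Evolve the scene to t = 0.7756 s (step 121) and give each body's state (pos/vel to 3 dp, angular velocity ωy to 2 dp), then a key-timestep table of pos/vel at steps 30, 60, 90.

State at t = 0.7756 s:
  obj    pos=(+0.953,-0.498) vel=(+1.972,-1.232) ωy=+35.76

Key-timestep trajectory:
   step    t(s)  obj.x    obj.z    obj.vx   obj.vz 
     30  0.1923   +0.235  -0.049  +0.489  -0.306
     60  0.3846   +0.376  -0.137  +0.978  -0.611
     90  0.5769   +0.611  -0.284  +1.467  -0.917


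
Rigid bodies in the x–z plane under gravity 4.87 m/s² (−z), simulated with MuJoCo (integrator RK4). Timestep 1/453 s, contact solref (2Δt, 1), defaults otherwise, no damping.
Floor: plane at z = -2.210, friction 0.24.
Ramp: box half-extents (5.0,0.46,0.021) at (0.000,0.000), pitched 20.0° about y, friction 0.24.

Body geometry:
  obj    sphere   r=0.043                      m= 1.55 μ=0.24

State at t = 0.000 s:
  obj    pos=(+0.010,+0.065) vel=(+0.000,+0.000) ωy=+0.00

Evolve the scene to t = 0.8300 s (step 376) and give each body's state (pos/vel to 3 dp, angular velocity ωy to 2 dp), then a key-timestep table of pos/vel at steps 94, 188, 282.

State at t = 0.8300 s:
  obj    pos=(+0.395,-0.076) vel=(+0.928,-0.338) ωy=+22.96

Key-timestep trajectory:
   step    t(s)  obj.x    obj.z    obj.vx   obj.vz 
     94  0.2075   +0.034  +0.056  +0.232  -0.084
    188  0.4150   +0.106  +0.029  +0.464  -0.169
    282  0.6225   +0.227  -0.014  +0.696  -0.253


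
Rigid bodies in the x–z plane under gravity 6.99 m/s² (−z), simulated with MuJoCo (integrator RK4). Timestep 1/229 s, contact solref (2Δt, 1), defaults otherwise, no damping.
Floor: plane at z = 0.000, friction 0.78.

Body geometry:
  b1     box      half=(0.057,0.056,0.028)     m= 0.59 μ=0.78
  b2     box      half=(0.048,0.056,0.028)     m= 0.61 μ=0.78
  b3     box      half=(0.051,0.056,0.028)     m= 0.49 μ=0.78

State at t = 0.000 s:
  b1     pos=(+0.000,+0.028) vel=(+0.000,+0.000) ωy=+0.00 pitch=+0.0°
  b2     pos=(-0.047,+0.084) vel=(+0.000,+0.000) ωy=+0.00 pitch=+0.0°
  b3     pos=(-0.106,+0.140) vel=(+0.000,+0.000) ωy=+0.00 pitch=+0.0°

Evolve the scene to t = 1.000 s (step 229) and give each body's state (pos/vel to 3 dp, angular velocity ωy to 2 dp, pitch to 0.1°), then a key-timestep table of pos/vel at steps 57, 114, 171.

State at t = 1.000 s:
  b1     pos=(+0.000,+0.028) vel=(+0.000,+0.000) ωy=+0.00 pitch=+0.0°
  b2     pos=(-0.090,+0.048) vel=(+0.000,+0.000) ωy=+0.00 pitch=-90.0°
  b3     pos=(-0.196,+0.051) vel=(+0.006,+0.000) ωy=+0.12 pitch=-90.0°

Key-timestep trajectory:
   step    t(s)  b1.x    b1.z    b1.vx   b1.vz   b2.x    b2.z    b2.vx   b2.vz   b3.x    b3.z    b3.vx   b3.vz 
     57  0.2489   +0.000  +0.028  +0.000  +0.000   -0.071  +0.082  -0.211  -0.107   -0.155  +0.076  -0.302  -0.793
    114  0.4978   +0.000  +0.028  +0.000  +0.000   -0.090  +0.048  +0.000  +0.000   -0.208  +0.056  -0.071  +0.020
    171  0.7467   +0.000  +0.028  +0.000  +0.000   -0.090  +0.048  +0.000  +0.000   -0.192  +0.053  +0.045  +0.023


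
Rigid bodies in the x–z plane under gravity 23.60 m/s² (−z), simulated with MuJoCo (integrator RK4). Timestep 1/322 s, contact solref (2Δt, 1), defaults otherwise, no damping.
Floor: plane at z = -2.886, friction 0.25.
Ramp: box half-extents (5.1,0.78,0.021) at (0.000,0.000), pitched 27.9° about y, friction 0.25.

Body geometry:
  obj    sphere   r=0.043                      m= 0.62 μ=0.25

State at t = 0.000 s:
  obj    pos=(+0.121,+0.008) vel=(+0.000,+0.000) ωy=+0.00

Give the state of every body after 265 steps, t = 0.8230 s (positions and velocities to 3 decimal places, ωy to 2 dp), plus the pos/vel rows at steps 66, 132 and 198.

State at t = 0.8230 s:
  obj    pos=(+2.482,-1.242) vel=(+5.737,-3.038) ωy=+150.94

Key-timestep trajectory:
   step    t(s)  obj.x    obj.z    obj.vx   obj.vz 
     66  0.2050   +0.268  -0.069  +1.429  -0.757
    132  0.4099   +0.707  -0.302  +2.858  -1.513
    198  0.6149   +1.439  -0.690  +4.287  -2.270


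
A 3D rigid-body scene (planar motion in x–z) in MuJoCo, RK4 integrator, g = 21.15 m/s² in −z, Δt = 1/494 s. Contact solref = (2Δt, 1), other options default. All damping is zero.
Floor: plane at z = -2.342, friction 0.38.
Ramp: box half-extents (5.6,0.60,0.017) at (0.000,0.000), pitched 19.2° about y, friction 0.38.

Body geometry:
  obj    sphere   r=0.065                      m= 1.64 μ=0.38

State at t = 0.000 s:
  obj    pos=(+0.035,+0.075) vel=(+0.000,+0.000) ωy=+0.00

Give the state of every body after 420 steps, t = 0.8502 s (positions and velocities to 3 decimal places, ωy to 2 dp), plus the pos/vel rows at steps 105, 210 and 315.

State at t = 0.8502 s:
  obj    pos=(+1.731,-0.516) vel=(+3.989,-1.389) ωy=+64.98

Key-timestep trajectory:
   step    t(s)  obj.x    obj.z    obj.vx   obj.vz 
    105  0.2126   +0.141  +0.038  +0.997  -0.347
    210  0.4251   +0.459  -0.073  +1.995  -0.695
    315  0.6377   +0.989  -0.258  +2.992  -1.042


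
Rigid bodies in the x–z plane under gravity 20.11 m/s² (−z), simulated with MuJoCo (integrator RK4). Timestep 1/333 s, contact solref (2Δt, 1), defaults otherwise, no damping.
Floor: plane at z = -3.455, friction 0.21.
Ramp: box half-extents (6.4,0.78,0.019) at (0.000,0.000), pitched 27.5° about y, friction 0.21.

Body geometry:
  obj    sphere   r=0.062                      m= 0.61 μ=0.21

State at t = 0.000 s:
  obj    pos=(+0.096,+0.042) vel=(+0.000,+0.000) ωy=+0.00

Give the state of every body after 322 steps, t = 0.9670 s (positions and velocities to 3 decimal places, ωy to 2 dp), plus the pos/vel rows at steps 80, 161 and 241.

State at t = 0.9670 s:
  obj    pos=(+2.847,-1.391) vel=(+5.689,-2.962) ωy=+103.43

Key-timestep trajectory:
   step    t(s)  obj.x    obj.z    obj.vx   obj.vz 
     80  0.2402   +0.266  -0.047  +1.414  -0.736
    161  0.4835   +0.784  -0.317  +2.845  -1.481
    241  0.7237   +1.637  -0.761  +4.258  -2.217


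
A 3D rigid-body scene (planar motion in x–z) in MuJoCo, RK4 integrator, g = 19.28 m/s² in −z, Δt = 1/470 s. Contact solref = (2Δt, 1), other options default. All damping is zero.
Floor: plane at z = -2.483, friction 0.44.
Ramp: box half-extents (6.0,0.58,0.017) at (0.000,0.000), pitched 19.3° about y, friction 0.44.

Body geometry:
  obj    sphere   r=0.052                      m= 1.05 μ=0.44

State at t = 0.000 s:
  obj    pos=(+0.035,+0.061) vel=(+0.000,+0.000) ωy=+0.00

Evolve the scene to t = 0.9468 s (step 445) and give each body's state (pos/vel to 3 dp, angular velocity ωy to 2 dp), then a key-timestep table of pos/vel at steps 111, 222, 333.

State at t = 0.9468 s:
  obj    pos=(+1.961,-0.613) vel=(+4.067,-1.424) ωy=+82.87

Key-timestep trajectory:
   step    t(s)  obj.x    obj.z    obj.vx   obj.vz 
    111  0.2362   +0.155  +0.019  +1.015  -0.355
    222  0.4723   +0.514  -0.107  +2.029  -0.711
    333  0.7085   +1.113  -0.317  +3.044  -1.066


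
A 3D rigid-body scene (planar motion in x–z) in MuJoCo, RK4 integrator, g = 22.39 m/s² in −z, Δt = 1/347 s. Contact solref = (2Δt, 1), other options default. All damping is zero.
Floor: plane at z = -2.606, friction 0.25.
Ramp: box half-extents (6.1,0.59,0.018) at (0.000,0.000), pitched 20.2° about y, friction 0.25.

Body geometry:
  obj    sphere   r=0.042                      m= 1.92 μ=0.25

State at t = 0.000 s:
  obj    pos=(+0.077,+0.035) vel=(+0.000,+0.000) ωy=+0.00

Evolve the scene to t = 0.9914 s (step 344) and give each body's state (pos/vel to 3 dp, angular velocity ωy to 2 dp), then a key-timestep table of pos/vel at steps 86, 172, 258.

State at t = 0.9914 s:
  obj    pos=(+2.624,-0.901) vel=(+5.138,-1.890) ωy=+130.33

Key-timestep trajectory:
   step    t(s)  obj.x    obj.z    obj.vx   obj.vz 
     86  0.2478   +0.236  -0.023  +1.285  -0.473
    172  0.4957   +0.714  -0.199  +2.569  -0.945
    258  0.7435   +1.510  -0.492  +3.853  -1.418


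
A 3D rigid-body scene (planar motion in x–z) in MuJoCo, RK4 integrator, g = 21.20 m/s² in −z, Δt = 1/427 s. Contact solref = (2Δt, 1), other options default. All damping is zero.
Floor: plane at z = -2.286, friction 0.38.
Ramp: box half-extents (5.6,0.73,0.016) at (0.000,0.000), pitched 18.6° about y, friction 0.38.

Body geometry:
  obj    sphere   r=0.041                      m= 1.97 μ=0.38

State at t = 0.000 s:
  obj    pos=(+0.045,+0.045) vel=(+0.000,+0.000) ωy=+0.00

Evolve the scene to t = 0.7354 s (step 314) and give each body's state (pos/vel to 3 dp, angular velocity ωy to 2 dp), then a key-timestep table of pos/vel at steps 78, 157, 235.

State at t = 0.7354 s:
  obj    pos=(+1.283,-0.372) vel=(+3.366,-1.133) ωy=+86.62

Key-timestep trajectory:
   step    t(s)  obj.x    obj.z    obj.vx   obj.vz 
     78  0.1827   +0.121  +0.019  +0.836  -0.281
    157  0.3677   +0.354  -0.059  +1.683  -0.566
    235  0.5504   +0.738  -0.188  +2.519  -0.848


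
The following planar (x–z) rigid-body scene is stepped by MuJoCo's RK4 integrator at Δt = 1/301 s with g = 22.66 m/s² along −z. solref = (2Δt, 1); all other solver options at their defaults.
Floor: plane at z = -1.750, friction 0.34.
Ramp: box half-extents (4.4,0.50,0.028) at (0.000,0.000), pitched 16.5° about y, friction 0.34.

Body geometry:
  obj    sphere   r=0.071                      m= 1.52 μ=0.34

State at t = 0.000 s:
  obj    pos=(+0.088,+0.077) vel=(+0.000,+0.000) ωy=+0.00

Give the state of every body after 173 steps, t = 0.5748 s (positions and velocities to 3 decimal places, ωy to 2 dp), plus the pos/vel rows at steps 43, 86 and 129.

State at t = 0.5748 s:
  obj    pos=(+0.816,-0.139) vel=(+2.533,-0.750) ωy=+37.21

Key-timestep trajectory:
   step    t(s)  obj.x    obj.z    obj.vx   obj.vz 
     43  0.1429   +0.133  +0.064  +0.630  -0.187
     86  0.2857   +0.268  +0.024  +1.259  -0.373
    129  0.4286   +0.493  -0.043  +1.889  -0.560


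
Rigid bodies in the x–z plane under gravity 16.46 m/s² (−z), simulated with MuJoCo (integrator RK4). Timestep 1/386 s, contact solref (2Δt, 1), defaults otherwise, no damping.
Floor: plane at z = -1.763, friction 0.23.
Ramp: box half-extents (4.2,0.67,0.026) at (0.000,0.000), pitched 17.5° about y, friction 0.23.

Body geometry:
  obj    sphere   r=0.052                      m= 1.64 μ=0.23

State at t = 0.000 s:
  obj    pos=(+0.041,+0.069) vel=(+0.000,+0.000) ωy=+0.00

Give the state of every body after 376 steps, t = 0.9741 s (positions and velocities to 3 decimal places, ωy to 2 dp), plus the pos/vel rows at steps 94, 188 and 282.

State at t = 0.9741 s:
  obj    pos=(+1.641,-0.436) vel=(+3.285,-1.036) ωy=+66.22

Key-timestep trajectory:
   step    t(s)  obj.x    obj.z    obj.vx   obj.vz 
     94  0.2435   +0.141  +0.037  +0.821  -0.259
    188  0.4870   +0.441  -0.057  +1.642  -0.518
    282  0.7306   +0.941  -0.215  +2.463  -0.777


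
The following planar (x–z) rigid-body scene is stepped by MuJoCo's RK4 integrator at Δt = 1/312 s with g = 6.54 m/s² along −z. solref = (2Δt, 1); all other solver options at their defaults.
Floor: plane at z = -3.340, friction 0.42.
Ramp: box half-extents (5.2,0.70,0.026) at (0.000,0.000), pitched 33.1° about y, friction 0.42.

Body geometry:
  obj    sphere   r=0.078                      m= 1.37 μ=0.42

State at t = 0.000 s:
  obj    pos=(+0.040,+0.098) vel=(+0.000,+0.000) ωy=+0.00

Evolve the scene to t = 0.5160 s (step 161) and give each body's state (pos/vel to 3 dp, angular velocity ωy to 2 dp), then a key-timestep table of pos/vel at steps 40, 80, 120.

State at t = 0.5160 s:
  obj    pos=(+0.325,-0.087) vel=(+1.103,-0.719) ωy=+16.87

Key-timestep trajectory:
   step    t(s)  obj.x    obj.z    obj.vx   obj.vz 
     40  0.1282   +0.058  +0.087  +0.274  -0.179
     80  0.2564   +0.110  +0.052  +0.548  -0.357
    120  0.3846   +0.198  -0.005  +0.822  -0.536


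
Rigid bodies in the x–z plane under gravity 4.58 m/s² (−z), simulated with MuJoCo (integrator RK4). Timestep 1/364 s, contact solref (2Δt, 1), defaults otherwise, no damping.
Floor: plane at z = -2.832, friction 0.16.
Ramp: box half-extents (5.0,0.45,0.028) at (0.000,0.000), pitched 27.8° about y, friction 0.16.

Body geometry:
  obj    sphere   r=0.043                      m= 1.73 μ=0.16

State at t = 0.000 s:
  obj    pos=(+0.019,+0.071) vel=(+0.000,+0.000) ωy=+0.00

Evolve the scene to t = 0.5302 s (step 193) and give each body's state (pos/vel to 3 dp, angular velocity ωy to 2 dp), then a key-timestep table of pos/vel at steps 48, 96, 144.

State at t = 0.5302 s:
  obj    pos=(+0.209,-0.030) vel=(+0.716,-0.377) ωy=+18.81

Key-timestep trajectory:
   step    t(s)  obj.x    obj.z    obj.vx   obj.vz 
     48  0.1319   +0.031  +0.064  +0.178  -0.094
     96  0.2637   +0.066  +0.046  +0.356  -0.188
    144  0.3956   +0.124  +0.015  +0.534  -0.282


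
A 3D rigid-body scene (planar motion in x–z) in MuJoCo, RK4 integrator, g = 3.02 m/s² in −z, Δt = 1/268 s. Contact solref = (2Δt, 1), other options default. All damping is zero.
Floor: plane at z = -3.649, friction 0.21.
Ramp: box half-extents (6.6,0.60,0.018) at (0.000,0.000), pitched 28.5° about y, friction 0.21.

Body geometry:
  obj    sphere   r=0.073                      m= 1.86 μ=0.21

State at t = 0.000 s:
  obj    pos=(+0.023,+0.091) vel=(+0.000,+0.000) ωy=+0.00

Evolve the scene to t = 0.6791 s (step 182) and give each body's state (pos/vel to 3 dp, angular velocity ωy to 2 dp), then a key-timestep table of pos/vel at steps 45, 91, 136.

State at t = 0.6791 s:
  obj    pos=(+0.232,-0.022) vel=(+0.614,-0.334) ωy=+9.57

Key-timestep trajectory:
   step    t(s)  obj.x    obj.z    obj.vx   obj.vz 
     45  0.1679   +0.036  +0.084  +0.152  -0.083
     91  0.3396   +0.075  +0.063  +0.307  -0.167
    136  0.5075   +0.140  +0.028  +0.459  -0.249


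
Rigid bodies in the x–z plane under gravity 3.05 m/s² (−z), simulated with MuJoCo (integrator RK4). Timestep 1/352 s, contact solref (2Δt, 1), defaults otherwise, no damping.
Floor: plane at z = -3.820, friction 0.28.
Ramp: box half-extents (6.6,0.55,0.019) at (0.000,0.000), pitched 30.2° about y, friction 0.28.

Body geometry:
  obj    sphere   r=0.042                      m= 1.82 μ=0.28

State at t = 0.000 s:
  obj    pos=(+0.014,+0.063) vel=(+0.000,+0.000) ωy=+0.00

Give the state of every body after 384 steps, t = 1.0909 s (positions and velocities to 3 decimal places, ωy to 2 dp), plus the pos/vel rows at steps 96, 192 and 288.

State at t = 1.0909 s:
  obj    pos=(+0.577,-0.266) vel=(+1.033,-0.601) ωy=+28.46

Key-timestep trajectory:
   step    t(s)  obj.x    obj.z    obj.vx   obj.vz 
     96  0.2727   +0.049  +0.042  +0.258  -0.150
    192  0.5455   +0.155  -0.019  +0.517  -0.301
    288  0.8182   +0.331  -0.122  +0.775  -0.451


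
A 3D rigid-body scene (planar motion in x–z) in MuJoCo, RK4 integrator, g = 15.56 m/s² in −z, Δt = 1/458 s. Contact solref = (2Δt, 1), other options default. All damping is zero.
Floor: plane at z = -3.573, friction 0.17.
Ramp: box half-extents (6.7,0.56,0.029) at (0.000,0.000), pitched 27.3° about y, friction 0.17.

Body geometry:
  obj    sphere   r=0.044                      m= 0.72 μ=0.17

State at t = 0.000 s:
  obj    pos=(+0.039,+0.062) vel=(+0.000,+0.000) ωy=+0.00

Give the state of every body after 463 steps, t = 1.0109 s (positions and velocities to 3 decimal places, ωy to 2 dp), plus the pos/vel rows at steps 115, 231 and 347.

State at t = 1.0109 s:
  obj    pos=(+2.354,-1.133) vel=(+4.579,-2.364) ωy=+117.10

Key-timestep trajectory:
   step    t(s)  obj.x    obj.z    obj.vx   obj.vz 
    115  0.2511   +0.182  -0.012  +1.138  -0.587
    231  0.5044   +0.615  -0.235  +2.285  -1.179
    347  0.7576   +1.339  -0.609  +3.432  -1.771


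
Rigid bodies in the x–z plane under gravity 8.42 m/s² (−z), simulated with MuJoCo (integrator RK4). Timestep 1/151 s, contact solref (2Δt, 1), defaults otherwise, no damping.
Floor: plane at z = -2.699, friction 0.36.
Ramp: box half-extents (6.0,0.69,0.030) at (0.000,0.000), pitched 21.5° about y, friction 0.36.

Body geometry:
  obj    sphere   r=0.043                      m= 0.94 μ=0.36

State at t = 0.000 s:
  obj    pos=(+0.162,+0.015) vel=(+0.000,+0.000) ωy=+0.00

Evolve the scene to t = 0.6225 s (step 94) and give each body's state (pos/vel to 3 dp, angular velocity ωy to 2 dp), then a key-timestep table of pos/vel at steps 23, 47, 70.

State at t = 0.6225 s:
  obj    pos=(+0.559,-0.142) vel=(+1.277,-0.503) ωy=+31.90

Key-timestep trajectory:
   step    t(s)  obj.x    obj.z    obj.vx   obj.vz 
     23  0.1523   +0.186  +0.005  +0.312  -0.123
     47  0.3113   +0.261  -0.024  +0.638  -0.251
     70  0.4636   +0.382  -0.072  +0.951  -0.375


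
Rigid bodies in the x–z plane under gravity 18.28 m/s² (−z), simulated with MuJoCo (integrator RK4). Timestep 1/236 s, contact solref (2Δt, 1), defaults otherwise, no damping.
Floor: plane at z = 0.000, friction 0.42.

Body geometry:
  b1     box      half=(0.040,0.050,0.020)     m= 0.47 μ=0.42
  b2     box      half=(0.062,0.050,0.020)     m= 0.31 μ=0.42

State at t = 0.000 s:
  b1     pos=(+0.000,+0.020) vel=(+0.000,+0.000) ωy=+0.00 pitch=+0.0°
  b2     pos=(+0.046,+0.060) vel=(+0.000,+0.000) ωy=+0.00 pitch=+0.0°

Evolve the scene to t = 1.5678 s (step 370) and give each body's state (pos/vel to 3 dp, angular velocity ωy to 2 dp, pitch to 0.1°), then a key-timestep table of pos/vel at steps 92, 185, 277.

State at t = 1.5678 s:
  b1     pos=(+0.000,+0.020) vel=(+0.000,+0.000) ωy=+0.00 pitch=+0.0°
  b2     pos=(+0.059,+0.051) vel=(+0.001,-0.001) ωy=+0.01 pitch=+34.1°

Key-timestep trajectory:
   step    t(s)  b1.x    b1.z    b1.vx   b1.vz   b2.x    b2.z    b2.vx   b2.vz 
     92  0.3898   +0.000  +0.020  +0.000  +0.000   +0.057  +0.052  +0.000  +0.001
    185  0.7839   +0.000  +0.020  +0.000  +0.000   +0.058  +0.052  +0.001  +0.000
    277  1.1737   +0.000  +0.020  +0.000  +0.000   +0.058  +0.052  +0.001  +0.000


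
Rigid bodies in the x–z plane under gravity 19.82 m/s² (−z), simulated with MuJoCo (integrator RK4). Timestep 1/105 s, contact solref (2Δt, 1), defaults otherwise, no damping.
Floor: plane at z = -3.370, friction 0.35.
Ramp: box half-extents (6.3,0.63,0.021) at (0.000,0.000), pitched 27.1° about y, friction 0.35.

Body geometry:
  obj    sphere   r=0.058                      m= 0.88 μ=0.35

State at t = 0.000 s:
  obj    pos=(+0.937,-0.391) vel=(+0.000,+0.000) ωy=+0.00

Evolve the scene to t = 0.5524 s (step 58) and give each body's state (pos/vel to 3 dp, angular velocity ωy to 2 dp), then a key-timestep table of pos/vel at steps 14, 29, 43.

State at t = 0.5524 s:
  obj    pos=(+1.813,-0.839) vel=(+3.171,-1.623) ωy=+61.39

Key-timestep trajectory:
   step    t(s)  obj.x    obj.z    obj.vx   obj.vz 
     14  0.1333   +0.988  -0.417  +0.766  -0.392
     29  0.2762   +1.156  -0.503  +1.586  -0.812
     43  0.4095   +1.419  -0.637  +2.351  -1.203


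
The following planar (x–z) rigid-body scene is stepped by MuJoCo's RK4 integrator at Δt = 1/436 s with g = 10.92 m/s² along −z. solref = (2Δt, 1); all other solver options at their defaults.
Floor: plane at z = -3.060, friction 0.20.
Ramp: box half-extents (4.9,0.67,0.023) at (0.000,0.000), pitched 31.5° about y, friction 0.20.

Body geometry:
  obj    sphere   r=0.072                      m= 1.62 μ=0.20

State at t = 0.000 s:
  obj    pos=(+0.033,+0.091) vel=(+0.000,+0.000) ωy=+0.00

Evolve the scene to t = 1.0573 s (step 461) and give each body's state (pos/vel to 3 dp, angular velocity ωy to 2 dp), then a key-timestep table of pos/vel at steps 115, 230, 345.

State at t = 1.0573 s:
  obj    pos=(+1.976,-1.099) vel=(+3.674,-2.252) ωy=+59.84

Key-timestep trajectory:
   step    t(s)  obj.x    obj.z    obj.vx   obj.vz 
    115  0.2638   +0.154  +0.017  +0.917  -0.562
    230  0.5275   +0.517  -0.205  +1.833  -1.123
    345  0.7913   +1.121  -0.576  +2.750  -1.685


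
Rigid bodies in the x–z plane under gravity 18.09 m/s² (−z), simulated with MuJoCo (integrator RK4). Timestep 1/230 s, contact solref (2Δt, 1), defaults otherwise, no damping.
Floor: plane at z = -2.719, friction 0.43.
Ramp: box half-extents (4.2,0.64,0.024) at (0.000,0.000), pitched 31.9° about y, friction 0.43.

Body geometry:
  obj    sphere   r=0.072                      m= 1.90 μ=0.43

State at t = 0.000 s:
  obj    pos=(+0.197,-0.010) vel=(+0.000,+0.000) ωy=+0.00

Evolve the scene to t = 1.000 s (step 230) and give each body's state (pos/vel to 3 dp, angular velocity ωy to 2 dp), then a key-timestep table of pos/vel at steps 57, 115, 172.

State at t = 1.000 s:
  obj    pos=(+3.096,-1.814) vel=(+5.797,-3.608) ωy=+94.82

Key-timestep trajectory:
   step    t(s)  obj.x    obj.z    obj.vx   obj.vz 
     57  0.2478   +0.375  -0.121  +1.437  -0.894
    115  0.5000   +0.922  -0.461  +2.899  -1.804
    172  0.7478   +1.818  -1.019  +4.335  -2.698


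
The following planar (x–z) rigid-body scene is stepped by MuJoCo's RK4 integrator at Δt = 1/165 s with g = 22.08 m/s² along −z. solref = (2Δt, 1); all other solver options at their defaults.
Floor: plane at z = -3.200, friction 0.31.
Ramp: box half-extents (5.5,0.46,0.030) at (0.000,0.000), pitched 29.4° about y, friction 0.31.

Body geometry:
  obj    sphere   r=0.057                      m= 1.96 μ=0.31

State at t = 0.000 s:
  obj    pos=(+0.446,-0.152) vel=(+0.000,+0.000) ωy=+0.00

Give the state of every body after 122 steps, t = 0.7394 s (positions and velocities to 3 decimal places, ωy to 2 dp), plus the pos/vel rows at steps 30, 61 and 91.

State at t = 0.7394 s:
  obj    pos=(+2.290,-1.191) vel=(+4.987,-2.810) ωy=+100.40

Key-timestep trajectory:
   step    t(s)  obj.x    obj.z    obj.vx   obj.vz 
     30  0.1818   +0.558  -0.214  +1.227  -0.691
     61  0.3697   +0.907  -0.411  +2.494  -1.405
     91  0.5515   +1.472  -0.730  +3.720  -2.096


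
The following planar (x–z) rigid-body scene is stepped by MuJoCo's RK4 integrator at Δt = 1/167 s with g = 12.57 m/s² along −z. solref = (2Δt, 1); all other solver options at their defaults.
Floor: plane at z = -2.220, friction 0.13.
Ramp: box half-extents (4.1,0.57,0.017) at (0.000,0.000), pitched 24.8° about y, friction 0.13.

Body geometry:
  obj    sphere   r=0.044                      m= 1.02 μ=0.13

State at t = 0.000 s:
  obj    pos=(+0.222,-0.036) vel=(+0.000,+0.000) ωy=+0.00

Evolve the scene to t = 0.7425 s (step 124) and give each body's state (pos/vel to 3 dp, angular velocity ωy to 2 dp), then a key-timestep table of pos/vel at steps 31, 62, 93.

State at t = 0.7425 s:
  obj    pos=(+1.172,-0.474) vel=(+2.556,-1.182) ωy=+62.37

Key-timestep trajectory:
   step    t(s)  obj.x    obj.z    obj.vx   obj.vz 
     31  0.1856   +0.282  -0.063  +0.642  -0.292
     62  0.3713   +0.460  -0.146  +1.278  -0.593
     93  0.5569   +0.757  -0.282  +1.920  -0.877


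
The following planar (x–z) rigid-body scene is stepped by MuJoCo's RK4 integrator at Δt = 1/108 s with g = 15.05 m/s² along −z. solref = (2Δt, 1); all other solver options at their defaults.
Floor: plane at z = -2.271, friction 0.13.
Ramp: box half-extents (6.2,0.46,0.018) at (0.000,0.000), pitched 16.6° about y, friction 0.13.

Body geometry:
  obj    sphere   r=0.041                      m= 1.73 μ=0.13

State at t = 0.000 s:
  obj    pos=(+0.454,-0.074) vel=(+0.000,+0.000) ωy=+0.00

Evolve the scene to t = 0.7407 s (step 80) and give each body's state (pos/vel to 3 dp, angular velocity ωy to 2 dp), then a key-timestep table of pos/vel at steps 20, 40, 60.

State at t = 0.7407 s:
  obj    pos=(+1.262,-0.315) vel=(+2.180,-0.650) ωy=+55.45

Key-timestep trajectory:
   step    t(s)  obj.x    obj.z    obj.vx   obj.vz 
     20  0.1852   +0.505  -0.089  +0.545  -0.163
     40  0.3704   +0.656  -0.134  +1.090  -0.325
     60  0.5556   +0.908  -0.209  +1.635  -0.488


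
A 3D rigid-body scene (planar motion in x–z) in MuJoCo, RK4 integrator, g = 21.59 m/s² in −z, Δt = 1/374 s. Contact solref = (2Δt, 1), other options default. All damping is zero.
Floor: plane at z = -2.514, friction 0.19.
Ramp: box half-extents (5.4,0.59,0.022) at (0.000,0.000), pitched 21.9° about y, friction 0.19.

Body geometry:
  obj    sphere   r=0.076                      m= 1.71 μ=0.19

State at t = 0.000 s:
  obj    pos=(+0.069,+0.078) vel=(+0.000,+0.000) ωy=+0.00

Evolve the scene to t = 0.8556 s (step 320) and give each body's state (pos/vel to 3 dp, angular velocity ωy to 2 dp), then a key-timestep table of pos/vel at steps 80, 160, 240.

State at t = 0.8556 s:
  obj    pos=(+2.023,-0.707) vel=(+4.567,-1.836) ωy=+64.75

Key-timestep trajectory:
   step    t(s)  obj.x    obj.z    obj.vx   obj.vz 
     80  0.2139   +0.191  +0.029  +1.142  -0.459
    160  0.4278   +0.557  -0.118  +2.283  -0.918
    240  0.6417   +1.168  -0.364  +3.425  -1.377


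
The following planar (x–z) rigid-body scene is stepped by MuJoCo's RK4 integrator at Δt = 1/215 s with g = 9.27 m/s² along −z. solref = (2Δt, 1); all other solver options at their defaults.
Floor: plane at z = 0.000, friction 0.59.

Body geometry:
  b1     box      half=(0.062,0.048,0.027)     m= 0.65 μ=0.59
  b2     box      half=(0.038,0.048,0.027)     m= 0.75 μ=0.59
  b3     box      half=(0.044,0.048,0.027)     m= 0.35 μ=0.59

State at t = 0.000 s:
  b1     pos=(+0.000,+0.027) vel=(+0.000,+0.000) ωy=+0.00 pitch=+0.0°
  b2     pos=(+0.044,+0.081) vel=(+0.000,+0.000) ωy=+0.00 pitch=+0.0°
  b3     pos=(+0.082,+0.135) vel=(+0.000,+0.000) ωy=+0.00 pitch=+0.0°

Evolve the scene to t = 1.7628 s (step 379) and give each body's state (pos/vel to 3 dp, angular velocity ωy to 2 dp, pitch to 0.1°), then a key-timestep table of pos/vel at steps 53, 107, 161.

State at t = 1.7628 s:
  b1     pos=(+0.000,+0.027) vel=(+0.000,+0.000) ωy=+0.00 pitch=+0.0°
  b2     pos=(+0.044,+0.081) vel=(+0.000,+0.000) ωy=+0.00 pitch=+0.0°
  b3     pos=(+0.179,+0.027) vel=(+0.000,+0.000) ωy=+0.00 pitch=+180.0°

Key-timestep trajectory:
   step    t(s)  b1.x    b1.z    b1.vx   b1.vz   b2.x    b2.z    b2.vx   b2.vz   b3.x    b3.z    b3.vx   b3.vz 
     53  0.2465   +0.000  +0.027  +0.000  +0.000   +0.044  +0.081  +0.000  +0.000   +0.084  +0.135  +0.024  -0.002
    107  0.4977   +0.000  +0.027  +0.000  +0.000   +0.044  +0.081  +0.000  +0.000   +0.113  +0.104  +0.210  -0.664
    161  0.7488   +0.000  +0.027  +0.000  +0.000   +0.044  +0.081  +0.000  +0.000   +0.140  +0.051  +0.096  -0.011
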